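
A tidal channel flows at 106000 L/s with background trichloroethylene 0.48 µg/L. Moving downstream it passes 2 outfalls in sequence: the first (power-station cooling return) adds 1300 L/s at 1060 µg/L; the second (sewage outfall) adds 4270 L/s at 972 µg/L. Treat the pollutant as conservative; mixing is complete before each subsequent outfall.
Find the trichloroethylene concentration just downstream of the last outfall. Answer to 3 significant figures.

Outfall 1: combined Q = 107300 L/s; C = (106000·0.4800 + 1300·1060)/107300 = 13.32 µg/L.
Outfall 2: combined Q = 111600 L/s; C = (107300·13.32 + 4270·972.0)/111600 = 50.01 µg/L.

50.0 µg/L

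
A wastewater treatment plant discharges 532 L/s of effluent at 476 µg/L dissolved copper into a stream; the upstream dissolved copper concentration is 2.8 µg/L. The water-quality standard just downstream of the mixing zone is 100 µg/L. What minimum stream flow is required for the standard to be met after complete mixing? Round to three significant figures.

Set C_mix = 100: (Q·2.800 + 532.0·476.0) / (Q + 532.0) = 100
→ Q = 532.0·(476.0 − 100)/(100 − 2.800) = 2058 L/s.

2060 L/s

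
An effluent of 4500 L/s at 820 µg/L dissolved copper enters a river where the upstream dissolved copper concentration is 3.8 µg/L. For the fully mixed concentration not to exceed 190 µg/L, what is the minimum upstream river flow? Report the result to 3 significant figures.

Set C_mix = 190: (Q·3.800 + 4500·820.0) / (Q + 4500) = 190
→ Q = 4500·(820.0 − 190)/(190 − 3.800) = 15230 L/s.

15200 L/s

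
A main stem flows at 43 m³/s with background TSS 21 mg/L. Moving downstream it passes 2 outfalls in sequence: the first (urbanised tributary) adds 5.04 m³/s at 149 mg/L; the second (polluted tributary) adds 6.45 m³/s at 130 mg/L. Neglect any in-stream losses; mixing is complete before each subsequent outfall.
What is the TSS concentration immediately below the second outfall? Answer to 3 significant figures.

Outfall 1: combined Q = 48.04 m³/s; C = (43.00·21.00 + 5.040·149.0)/48.04 = 34.43 mg/L.
Outfall 2: combined Q = 54.49 m³/s; C = (48.04·34.43 + 6.450·130.0)/54.49 = 45.74 mg/L.

45.7 mg/L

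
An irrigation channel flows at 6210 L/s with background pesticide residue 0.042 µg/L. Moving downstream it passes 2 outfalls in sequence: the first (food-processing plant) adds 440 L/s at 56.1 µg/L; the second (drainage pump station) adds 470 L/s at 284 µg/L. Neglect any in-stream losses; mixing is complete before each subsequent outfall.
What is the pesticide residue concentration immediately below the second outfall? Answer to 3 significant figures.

Outfall 1: combined Q = 6650 L/s; C = (6210·0.04200 + 440.0·56.10)/6650 = 3.751 µg/L.
Outfall 2: combined Q = 7120 L/s; C = (6650·3.751 + 470.0·284.0)/7120 = 22.25 µg/L.

22.3 µg/L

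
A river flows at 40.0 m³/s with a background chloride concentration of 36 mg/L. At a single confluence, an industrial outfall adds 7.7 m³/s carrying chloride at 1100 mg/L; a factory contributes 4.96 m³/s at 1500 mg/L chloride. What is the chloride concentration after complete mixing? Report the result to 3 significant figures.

329 mg/L

Mixed concentration C = ΣQC/ΣQ = (40.00·36.00 + 7.700·1100 + 4.960·1500) / 52.66 = 17350/52.66 = 329.5 mg/L.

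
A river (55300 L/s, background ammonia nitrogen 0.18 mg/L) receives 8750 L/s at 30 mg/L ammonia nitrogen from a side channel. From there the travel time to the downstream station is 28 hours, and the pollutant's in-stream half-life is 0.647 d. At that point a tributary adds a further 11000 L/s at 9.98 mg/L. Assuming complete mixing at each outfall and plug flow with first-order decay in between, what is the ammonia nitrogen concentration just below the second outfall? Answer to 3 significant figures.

Flow-weighted average: C = (55300·0.1800 + 8750·30.00) / 64050 = 272500/64050 = 4.254 mg/L; combined flow 64050 L/s.
Half-life 0.647 d → k = ln 2 / 0.647 = 1.071 d⁻¹.
Decay over the reach: 4.254·exp(−kt) = 4.254·0.2865 = 1.219 mg/L.
At the second outfall, C = (64050·1.219 + 11000·9.980) / (64050 + 11000) = 2.503 mg/L.

2.50 mg/L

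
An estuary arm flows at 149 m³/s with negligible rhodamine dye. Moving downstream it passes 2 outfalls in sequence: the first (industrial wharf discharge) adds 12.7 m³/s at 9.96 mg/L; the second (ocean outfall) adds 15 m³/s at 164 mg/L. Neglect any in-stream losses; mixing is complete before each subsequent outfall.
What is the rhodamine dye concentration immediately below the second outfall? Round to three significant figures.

14.6 mg/L

After outfall 1: Q = 149.0 + 12.70 = 161.7 m³/s; C = (149.0·0 + 12.70·9.960)/161.7 = 0.7823 mg/L.
After outfall 2: Q = 161.7 + 15.00 = 176.7 m³/s; C = (161.7·0.7823 + 15.00·164.0)/176.7 = 14.64 mg/L.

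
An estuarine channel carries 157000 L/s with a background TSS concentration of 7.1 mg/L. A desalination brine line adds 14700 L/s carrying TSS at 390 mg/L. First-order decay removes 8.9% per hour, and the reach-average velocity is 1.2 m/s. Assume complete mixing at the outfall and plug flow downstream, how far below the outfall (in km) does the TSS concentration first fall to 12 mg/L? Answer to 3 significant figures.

55.7 km

After mixing, C = (157000·7.100 + 14700·390.0) / 171700 = 6848000/171700 = 39.88 mg/L.
8.9%/h lost → k = −ln(1 − 0.089) = 0.09321 h⁻¹.
Set 39.88·exp(−k·t) = 12 → t = ln(39.88/12)/k = 46380 s = 12.88 h.
Distance = v·t = 1.2·46380 = 55660 m = 55.66 km.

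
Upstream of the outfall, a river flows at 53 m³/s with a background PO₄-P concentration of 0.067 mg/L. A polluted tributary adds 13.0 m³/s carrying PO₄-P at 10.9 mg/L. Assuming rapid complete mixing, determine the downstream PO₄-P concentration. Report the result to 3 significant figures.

Mixed concentration C = ΣQC/ΣQ = (53.00·0.06700 + 13.00·10.90) / 66.00 = 145.3/66.00 = 2.201 mg/L.

2.20 mg/L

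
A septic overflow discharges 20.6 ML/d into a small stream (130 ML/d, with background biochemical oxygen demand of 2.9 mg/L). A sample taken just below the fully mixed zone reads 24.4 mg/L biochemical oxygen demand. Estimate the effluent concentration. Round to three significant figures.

160 mg/L

Mass balance: 130.0·2.900 + 20.60·Cₑ = 150.6·24.40
→ Cₑ = (150.6·24.40 − 130.0·2.900) / 20.60 = 160.1 mg/L.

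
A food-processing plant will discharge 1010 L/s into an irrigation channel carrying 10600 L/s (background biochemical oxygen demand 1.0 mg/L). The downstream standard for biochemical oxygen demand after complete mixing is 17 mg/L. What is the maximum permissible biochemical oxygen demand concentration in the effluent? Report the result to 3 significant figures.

185 mg/L

At the limit, (Qr·Cr + Qe·Cₑ)/(Qr + Qe) = 17:
Cₑ = (11610·17 − 10600·1.000) / 1010 = 184.9 mg/L.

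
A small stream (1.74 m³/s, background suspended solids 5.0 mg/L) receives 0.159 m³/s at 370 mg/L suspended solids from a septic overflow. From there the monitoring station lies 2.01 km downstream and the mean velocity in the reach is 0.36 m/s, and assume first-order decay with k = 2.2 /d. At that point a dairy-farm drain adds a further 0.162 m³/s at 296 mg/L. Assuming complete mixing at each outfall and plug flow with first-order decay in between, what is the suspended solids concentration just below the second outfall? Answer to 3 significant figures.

Mixed concentration C = ΣQC/ΣQ = (1.740·5.000 + 0.1590·370.0) / 1.899 = 67.53/1.899 = 35.56 mg/L; combined flow 1.899 m³/s.
Travel time t = 2.01·1000 / 0.36 = 5583 s = 1.551 h.
First-order decay: C = 35.56·exp(−k·t) = 35.56·0.8675 = 30.85 mg/L.
At the second outfall, C = (1.899·30.85 + 0.1620·296.0) / (1.899 + 0.1620) = 51.69 mg/L.

51.7 mg/L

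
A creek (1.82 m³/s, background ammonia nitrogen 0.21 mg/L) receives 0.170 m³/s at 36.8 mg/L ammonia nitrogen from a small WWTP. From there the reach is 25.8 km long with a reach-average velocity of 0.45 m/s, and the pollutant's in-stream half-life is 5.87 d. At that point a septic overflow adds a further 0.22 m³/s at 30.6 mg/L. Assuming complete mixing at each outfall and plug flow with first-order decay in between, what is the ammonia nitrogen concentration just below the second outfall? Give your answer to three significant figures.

After mixing, C = (1.820·0.2100 + 0.1700·36.80) / 1.990 = 6.638/1.990 = 3.336 mg/L; combined flow 1.990 m³/s.
Travel time t = 25.8·1000 / 0.45 = 57330 s = 15.93 h.
Half-life 5.87 d → k = ln 2 / 5.87 = 0.1181 d⁻¹.
Decay over the reach: 3.336·exp(−kt) = 3.336·0.9246 = 3.084 mg/L.
Second outfall: C = (1.990·3.084 + 0.2200·30.60)/2.210 = 5.823 mg/L.

5.82 mg/L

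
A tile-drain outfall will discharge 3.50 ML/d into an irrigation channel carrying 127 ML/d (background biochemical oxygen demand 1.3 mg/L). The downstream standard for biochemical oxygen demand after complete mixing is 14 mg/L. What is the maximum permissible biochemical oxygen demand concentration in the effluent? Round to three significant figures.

At the limit, (Qr·Cr + Qe·Cₑ)/(Qr + Qe) = 14:
Cₑ = (130.5·14 − 127.0·1.300) / 3.500 = 474.8 mg/L.

475 mg/L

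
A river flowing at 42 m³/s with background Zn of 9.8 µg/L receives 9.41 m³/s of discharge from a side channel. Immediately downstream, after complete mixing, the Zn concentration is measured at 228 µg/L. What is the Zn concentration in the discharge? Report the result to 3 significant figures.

1200 µg/L

Mass balance: 42.00·9.800 + 9.410·Cₑ = 51.41·228.0
→ Cₑ = (51.41·228.0 − 42.00·9.800) / 9.410 = 1202 µg/L.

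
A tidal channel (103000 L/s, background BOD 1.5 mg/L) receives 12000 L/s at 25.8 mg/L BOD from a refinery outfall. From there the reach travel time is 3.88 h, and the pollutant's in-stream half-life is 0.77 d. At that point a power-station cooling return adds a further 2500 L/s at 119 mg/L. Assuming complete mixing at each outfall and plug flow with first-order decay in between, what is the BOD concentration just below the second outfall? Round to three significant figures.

5.95 mg/L

After mixing, C = (103000·1.500 + 12000·25.80) / 115000 = 464100/115000 = 4.036 mg/L; combined flow 115000 L/s.
Half-life 0.77 d → k = ln 2 / 0.77 = 0.9002 d⁻¹.
Decay over the reach: 4.036·exp(−kt) = 4.036·0.8646 = 3.489 mg/L.
At the second outfall, C = (115000·3.489 + 2500·119.0) / (115000 + 2500) = 5.947 mg/L.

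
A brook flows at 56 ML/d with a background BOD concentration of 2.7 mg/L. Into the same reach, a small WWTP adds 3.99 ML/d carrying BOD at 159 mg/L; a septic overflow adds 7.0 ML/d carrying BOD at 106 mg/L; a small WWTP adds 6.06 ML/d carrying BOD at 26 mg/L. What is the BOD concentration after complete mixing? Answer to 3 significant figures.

23.1 mg/L

Mixed concentration C = ΣQC/ΣQ = (56.00·2.700 + 3.990·159.0 + 7.000·106.0 + 6.060·26.00) / 73.05 = 1685/73.05 = 23.07 mg/L.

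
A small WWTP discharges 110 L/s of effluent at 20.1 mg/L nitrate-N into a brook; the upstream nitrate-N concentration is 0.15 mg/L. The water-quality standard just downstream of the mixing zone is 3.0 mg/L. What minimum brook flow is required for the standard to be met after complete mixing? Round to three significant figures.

660 L/s

Set C_mix = 3.0: (Q·0.1500 + 110.0·20.10) / (Q + 110.0) = 3.0
→ Q = 110.0·(20.10 − 3.0)/(3.0 − 0.1500) = 660.0 L/s.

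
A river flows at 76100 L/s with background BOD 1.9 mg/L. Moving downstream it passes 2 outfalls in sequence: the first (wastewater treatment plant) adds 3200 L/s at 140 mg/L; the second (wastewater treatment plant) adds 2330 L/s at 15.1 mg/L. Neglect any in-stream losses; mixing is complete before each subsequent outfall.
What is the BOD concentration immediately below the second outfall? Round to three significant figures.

7.69 mg/L

Outfall 1: combined Q = 79300 L/s; C = (76100·1.900 + 3200·140.0)/79300 = 7.473 mg/L.
Outfall 2: combined Q = 81630 L/s; C = (79300·7.473 + 2330·15.10)/81630 = 7.690 mg/L.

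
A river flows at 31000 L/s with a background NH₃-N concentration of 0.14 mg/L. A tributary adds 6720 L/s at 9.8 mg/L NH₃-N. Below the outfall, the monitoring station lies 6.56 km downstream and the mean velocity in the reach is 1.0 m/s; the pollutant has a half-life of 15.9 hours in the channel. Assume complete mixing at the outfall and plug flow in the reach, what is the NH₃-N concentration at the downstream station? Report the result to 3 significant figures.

1.72 mg/L

After mixing, C = (31000·0.1400 + 6720·9.800) / 37720 = 70200/37720 = 1.861 mg/L.
Travel time t = 6.56·1000 / 1.0 = 6560 s = 1.822 h.
Half-life 15.9 h → k = ln 2 / 15.9 = 0.04359 h⁻¹ = 1.046 d⁻¹.
Applying C = C₀e^(−kt): 1.861 × 0.9236 = 1.719 mg/L.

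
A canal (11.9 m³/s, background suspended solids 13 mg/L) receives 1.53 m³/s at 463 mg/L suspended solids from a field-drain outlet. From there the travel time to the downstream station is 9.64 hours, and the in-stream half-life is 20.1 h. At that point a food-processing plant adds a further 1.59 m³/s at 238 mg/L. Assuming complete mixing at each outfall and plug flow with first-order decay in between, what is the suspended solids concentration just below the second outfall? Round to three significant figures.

After mixing, C = (11.90·13.00 + 1.530·463.0) / 13.43 = 863.1/13.43 = 64.27 mg/L; combined flow 13.43 m³/s.
Half-life 20.1 h → k = ln 2 / 20.1 = 0.03448 h⁻¹ = 0.8276 d⁻¹.
Applying C = C₀e^(−kt): 64.27 × 0.7172 = 46.09 mg/L.
Second outfall: C = (13.43·46.09 + 1.590·238.0)/15.02 = 66.41 mg/L.

66.4 mg/L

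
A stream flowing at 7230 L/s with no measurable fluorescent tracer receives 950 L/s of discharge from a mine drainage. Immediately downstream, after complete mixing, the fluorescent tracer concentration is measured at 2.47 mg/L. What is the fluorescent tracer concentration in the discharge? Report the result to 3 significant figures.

21.3 mg/L

Mass balance: 7230·0 + 950.0·Cₑ = 8180·2.470
→ Cₑ = (8180·2.470 − 7230·0) / 950.0 = 21.27 mg/L.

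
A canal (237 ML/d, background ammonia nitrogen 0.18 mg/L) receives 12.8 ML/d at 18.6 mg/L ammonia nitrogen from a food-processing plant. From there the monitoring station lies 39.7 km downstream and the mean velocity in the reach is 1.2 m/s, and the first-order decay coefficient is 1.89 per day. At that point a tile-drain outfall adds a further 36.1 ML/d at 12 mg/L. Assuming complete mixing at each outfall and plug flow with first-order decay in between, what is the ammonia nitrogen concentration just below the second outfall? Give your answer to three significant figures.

1.99 mg/L

Mass balance: C = (237.0·0.1800 + 12.80·18.60) / 249.8 = 280.7/249.8 = 1.124 mg/L; combined flow 249.8 ML/d.
Travel time t = 39.7·1000 / 1.2 = 33080 s = 9.190 h.
First-order decay: C = 1.124·exp(−k·t) = 1.124·0.4850 = 0.5450 mg/L.
At the second outfall, C = (249.8·0.5450 + 36.10·12.00) / (249.8 + 36.10) = 1.991 mg/L.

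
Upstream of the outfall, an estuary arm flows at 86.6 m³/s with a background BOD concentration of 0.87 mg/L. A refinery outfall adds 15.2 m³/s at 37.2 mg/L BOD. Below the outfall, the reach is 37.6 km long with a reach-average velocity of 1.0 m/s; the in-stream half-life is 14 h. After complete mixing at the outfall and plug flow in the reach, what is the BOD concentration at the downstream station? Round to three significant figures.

3.75 mg/L

Mixed concentration C = ΣQC/ΣQ = (86.60·0.8700 + 15.20·37.20) / 101.8 = 640.8/101.8 = 6.295 mg/L.
Travel time t = 37.6·1000 / 1.0 = 37600 s = 10.44 h.
Half-life 14 h → k = ln 2 / 14 = 0.04951 h⁻¹ = 1.188 d⁻¹.
Decay over the reach: 6.295·exp(−kt) = 6.295·0.5962 = 3.753 mg/L.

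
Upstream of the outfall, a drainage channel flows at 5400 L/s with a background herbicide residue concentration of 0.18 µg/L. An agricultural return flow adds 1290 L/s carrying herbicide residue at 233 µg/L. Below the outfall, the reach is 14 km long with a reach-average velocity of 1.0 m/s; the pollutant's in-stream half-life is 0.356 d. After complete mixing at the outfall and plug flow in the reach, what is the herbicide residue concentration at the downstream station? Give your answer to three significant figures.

32.9 µg/L

After mixing, C = (5400·0.1800 + 1290·233.0) / 6690 = 301500/6690 = 45.07 µg/L.
Travel time t = 14·1000 / 1.0 = 14000 s = 3.889 h.
Half-life 0.356 d → k = ln 2 / 0.356 = 1.947 d⁻¹.
First-order decay: C = 45.07·exp(−k·t) = 45.07·0.7294 = 32.88 µg/L.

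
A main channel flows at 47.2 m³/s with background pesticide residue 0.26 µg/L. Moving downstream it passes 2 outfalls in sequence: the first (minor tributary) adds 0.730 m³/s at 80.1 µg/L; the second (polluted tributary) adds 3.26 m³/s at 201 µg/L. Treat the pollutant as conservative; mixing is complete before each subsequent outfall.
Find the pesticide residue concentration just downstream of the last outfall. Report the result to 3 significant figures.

Outfall 1: combined Q = 47.93 m³/s; C = (47.20·0.2600 + 0.7300·80.10)/47.93 = 1.476 µg/L.
Outfall 2: combined Q = 51.19 m³/s; C = (47.93·1.476 + 3.260·201.0)/51.19 = 14.18 µg/L.

14.2 µg/L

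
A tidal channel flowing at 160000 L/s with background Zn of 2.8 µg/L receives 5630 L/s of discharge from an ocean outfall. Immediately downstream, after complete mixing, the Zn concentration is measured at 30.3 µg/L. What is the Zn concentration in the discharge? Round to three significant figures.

812 µg/L

Mass balance: 160000·2.800 + 5630·Cₑ = 165600·30.30
→ Cₑ = (165600·30.30 − 160000·2.800) / 5630 = 811.8 µg/L.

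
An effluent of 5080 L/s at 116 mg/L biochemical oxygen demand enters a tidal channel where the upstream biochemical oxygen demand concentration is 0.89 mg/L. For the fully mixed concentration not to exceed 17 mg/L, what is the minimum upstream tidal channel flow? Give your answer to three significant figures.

31200 L/s

Set C_mix = 17: (Q·0.8900 + 5080·116.0) / (Q + 5080) = 17
→ Q = 5080·(116.0 − 17)/(17 − 0.8900) = 31220 L/s.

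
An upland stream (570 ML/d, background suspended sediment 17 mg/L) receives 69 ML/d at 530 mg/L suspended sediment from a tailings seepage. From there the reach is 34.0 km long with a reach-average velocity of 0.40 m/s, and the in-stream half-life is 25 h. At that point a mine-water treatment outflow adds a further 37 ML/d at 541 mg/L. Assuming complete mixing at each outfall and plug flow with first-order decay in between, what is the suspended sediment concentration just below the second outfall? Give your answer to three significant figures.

65.2 mg/L

Mixed concentration C = ΣQC/ΣQ = (570.0·17.00 + 69.00·530.0) / 639.0 = 46260/639.0 = 72.39 mg/L; combined flow 639.0 ML/d.
Travel time t = 34.0·1000 / 0.40 = 85000 s = 23.61 h.
Half-life 25 h → k = ln 2 / 25 = 0.02773 h⁻¹ = 0.6654 d⁻¹.
After decay, C = 72.39 × e^(−kt) = 72.39 × 0.5196 = 37.62 mg/L.
Second outfall: C = (639.0·37.62 + 37.00·541.0)/676.0 = 65.17 mg/L.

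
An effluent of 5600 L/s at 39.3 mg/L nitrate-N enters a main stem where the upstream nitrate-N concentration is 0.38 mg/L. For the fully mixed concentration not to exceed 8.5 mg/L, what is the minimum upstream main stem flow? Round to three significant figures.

21200 L/s

Set C_mix = 8.5: (Q·0.3800 + 5600·39.30) / (Q + 5600) = 8.5
→ Q = 5600·(39.30 − 8.5)/(8.5 − 0.3800) = 21240 L/s.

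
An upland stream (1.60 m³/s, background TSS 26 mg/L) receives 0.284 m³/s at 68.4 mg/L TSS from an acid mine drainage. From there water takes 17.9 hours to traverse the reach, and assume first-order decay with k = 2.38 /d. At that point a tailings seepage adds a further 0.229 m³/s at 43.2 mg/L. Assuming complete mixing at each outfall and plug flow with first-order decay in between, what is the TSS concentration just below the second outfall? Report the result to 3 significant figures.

Conservation of mass: C = (1.600·26.00 + 0.2840·68.40) / 1.884 = 61.03/1.884 = 32.39 mg/L; combined flow 1.884 m³/s.
Decay over the reach: 32.39·exp(−kt) = 32.39·0.1695 = 5.489 mg/L.
Second outfall: C = (1.884·5.489 + 0.2290·43.20)/2.113 = 9.576 mg/L.

9.58 mg/L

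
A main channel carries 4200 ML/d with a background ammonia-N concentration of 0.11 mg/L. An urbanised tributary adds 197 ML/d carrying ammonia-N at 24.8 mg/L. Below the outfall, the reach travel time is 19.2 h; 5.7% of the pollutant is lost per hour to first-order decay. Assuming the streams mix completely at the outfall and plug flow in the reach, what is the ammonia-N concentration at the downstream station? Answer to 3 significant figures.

Flow-weighted average: C = (4200·0.1100 + 197.0·24.80) / 4397 = 5348/4397 = 1.216 mg/L.
5.7%/h lost → k = −ln(1 − 0.057) = 0.05869 h⁻¹.
After decay, C = 1.216 × e^(−kt) = 1.216 × 0.3241 = 0.3941 mg/L.

0.394 mg/L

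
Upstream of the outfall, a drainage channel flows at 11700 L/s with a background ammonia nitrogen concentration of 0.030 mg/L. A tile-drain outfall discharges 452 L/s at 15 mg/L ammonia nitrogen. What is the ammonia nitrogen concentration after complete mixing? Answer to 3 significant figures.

Conservation of mass: C = (11700·0.03000 + 452.0·15.00) / 12150 = 7131/12150 = 0.5868 mg/L.

0.587 mg/L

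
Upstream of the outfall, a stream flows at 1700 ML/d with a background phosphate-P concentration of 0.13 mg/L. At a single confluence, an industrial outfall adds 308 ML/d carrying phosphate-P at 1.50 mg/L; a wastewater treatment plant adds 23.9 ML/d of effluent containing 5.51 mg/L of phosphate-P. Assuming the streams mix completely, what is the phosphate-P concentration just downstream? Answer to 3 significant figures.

0.401 mg/L

After mixing, C = (1700·0.1300 + 308.0·1.500 + 23.90·5.510) / 2032 = 814.7/2032 = 0.4009 mg/L.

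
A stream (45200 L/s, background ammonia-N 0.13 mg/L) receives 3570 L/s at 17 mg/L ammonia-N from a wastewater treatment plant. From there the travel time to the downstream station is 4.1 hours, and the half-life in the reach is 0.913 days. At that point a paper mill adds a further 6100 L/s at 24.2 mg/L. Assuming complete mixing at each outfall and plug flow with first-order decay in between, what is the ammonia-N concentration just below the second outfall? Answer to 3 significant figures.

3.76 mg/L

After mixing, C = (45200·0.1300 + 3570·17.00) / 48770 = 66570/48770 = 1.365 mg/L; combined flow 48770 L/s.
Half-life 0.913 d → k = ln 2 / 0.913 = 0.7592 d⁻¹.
First-order decay: C = 1.365·exp(−k·t) = 1.365·0.8784 = 1.199 mg/L.
At the second outfall, C = (48770·1.199 + 6100·24.20) / (48770 + 6100) = 3.756 mg/L.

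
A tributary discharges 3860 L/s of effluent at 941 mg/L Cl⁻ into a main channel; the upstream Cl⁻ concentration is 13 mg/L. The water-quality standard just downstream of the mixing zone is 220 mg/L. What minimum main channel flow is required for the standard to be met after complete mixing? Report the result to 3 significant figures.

13400 L/s

Set C_mix = 220: (Q·13.00 + 3860·941.0) / (Q + 3860) = 220
→ Q = 3860·(941.0 − 220)/(220 − 13.00) = 13440 L/s.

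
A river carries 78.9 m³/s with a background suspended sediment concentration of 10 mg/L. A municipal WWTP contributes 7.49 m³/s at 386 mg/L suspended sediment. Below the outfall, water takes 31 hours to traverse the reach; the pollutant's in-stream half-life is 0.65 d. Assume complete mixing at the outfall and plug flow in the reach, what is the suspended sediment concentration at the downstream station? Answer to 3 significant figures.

Conservation of mass: C = (78.90·10.00 + 7.490·386.0) / 86.39 = 3680/86.39 = 42.60 mg/L.
Half-life 0.65 d → k = ln 2 / 0.65 = 1.066 d⁻¹.
Decay over the reach: 42.60·exp(−kt) = 42.60·0.2522 = 10.74 mg/L.

10.7 mg/L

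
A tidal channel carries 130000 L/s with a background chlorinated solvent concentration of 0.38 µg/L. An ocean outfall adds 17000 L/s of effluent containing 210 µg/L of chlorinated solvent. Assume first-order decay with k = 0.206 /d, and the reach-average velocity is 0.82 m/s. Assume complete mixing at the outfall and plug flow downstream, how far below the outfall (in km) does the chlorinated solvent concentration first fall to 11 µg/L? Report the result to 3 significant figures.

Mixed concentration C = ΣQC/ΣQ = (130000·0.3800 + 17000·210.0) / 147000 = 3619000/147000 = 24.62 µg/L.
Set 24.62·exp(−k·t) = 11 → t = ln(24.62/11)/k = 337900 s = 93.87 h.
Distance = v·t = 0.82·337900 = 277100 m = 277.1 km.

277 km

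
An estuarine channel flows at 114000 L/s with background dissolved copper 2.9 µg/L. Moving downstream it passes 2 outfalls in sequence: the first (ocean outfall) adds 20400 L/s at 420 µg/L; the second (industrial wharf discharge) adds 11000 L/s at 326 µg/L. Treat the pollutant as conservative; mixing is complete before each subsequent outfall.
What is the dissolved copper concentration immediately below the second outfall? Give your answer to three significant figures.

Below outfall 1: Q → 134400 L/s, C = (114000·2.900 + 20400·420.0)/134400 = 66.21 µg/L.
Below outfall 2: Q → 145400 L/s, C = (134400·66.21 + 11000·326.0)/145400 = 85.86 µg/L.

85.9 µg/L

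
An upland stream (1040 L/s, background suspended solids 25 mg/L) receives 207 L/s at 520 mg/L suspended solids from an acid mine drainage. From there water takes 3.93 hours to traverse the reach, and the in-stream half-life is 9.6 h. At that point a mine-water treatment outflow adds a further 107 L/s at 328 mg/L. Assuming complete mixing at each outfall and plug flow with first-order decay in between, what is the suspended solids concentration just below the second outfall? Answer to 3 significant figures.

100 mg/L

Mass balance: C = (1040·25.00 + 207.0·520.0) / 1247 = 133600/1247 = 107.2 mg/L; combined flow 1247 L/s.
Half-life 9.6 h → k = ln 2 / 9.6 = 0.07220 h⁻¹ = 1.733 d⁻¹.
Applying C = C₀e^(−kt): 107.2 × 0.7529 = 80.69 mg/L.
At the second outfall, C = (1247·80.69 + 107.0·328.0) / (1247 + 107.0) = 100.2 mg/L.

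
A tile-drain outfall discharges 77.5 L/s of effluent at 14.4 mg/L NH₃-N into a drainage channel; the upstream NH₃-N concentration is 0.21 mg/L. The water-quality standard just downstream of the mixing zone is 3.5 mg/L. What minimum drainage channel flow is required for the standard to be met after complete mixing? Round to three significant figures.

257 L/s

Set C_mix = 3.5: (Q·0.2100 + 77.50·14.40) / (Q + 77.50) = 3.5
→ Q = 77.50·(14.40 − 3.5)/(3.5 − 0.2100) = 256.8 L/s.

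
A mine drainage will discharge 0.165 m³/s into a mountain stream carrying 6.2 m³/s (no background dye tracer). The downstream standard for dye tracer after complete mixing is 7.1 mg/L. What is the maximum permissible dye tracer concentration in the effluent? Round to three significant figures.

At the limit, (Qr·Cr + Qe·Cₑ)/(Qr + Qe) = 7.1:
Cₑ = (6.365·7.1 − 6.200·0) / 0.1650 = 273.9 mg/L.

274 mg/L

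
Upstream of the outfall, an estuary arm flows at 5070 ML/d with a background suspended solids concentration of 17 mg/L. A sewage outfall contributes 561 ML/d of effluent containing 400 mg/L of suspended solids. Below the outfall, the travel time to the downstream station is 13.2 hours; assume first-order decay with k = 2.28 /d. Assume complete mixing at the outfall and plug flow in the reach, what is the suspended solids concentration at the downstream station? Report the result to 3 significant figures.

15.7 mg/L

Mass balance: C = (5070·17.00 + 561.0·400.0) / 5631 = 310600/5631 = 55.16 mg/L.
Decay over the reach: 55.16·exp(−kt) = 55.16·0.2854 = 15.74 mg/L.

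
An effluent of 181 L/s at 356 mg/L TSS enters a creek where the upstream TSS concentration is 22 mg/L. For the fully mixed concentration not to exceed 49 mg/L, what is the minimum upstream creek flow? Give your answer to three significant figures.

Set C_mix = 49: (Q·22.00 + 181.0·356.0) / (Q + 181.0) = 49
→ Q = 181.0·(356.0 − 49)/(49 − 22.00) = 2058 L/s.

2060 L/s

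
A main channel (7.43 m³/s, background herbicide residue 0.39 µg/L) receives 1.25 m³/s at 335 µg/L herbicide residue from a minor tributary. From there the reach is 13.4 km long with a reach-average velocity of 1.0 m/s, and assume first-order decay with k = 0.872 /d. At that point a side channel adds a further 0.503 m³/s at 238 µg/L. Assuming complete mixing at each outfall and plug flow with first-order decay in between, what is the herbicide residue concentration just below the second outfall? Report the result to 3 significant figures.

53.1 µg/L

Mixed concentration C = ΣQC/ΣQ = (7.430·0.3900 + 1.250·335.0) / 8.680 = 421.6/8.680 = 48.58 µg/L; combined flow 8.680 m³/s.
Travel time t = 13.4·1000 / 1.0 = 13400 s = 3.722 h.
Applying C = C₀e^(−kt): 48.58 × 0.8735 = 42.43 µg/L.
Second outfall: C = (8.680·42.43 + 0.5030·238.0)/9.183 = 53.14 µg/L.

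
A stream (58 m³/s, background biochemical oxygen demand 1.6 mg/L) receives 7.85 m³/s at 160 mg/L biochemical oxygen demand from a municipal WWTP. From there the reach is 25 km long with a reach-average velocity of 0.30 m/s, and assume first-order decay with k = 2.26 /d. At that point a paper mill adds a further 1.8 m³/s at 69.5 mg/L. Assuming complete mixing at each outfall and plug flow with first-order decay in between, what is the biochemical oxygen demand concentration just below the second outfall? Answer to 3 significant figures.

4.10 mg/L

Conservation of mass: C = (58.00·1.600 + 7.850·160.0) / 65.85 = 1349/65.85 = 20.48 mg/L; combined flow 65.85 m³/s.
Travel time t = 25·1000 / 0.30 = 83330 s = 23.15 h.
Applying C = C₀e^(−kt): 20.48 × 0.1131 = 2.316 mg/L.
Second outfall: C = (65.85·2.316 + 1.800·69.50)/67.65 = 4.104 mg/L.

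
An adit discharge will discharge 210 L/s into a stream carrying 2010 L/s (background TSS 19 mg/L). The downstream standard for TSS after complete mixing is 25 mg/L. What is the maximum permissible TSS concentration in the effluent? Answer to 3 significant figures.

82.4 mg/L

At the limit, (Qr·Cr + Qe·Cₑ)/(Qr + Qe) = 25:
Cₑ = (2220·25 − 2010·19.00) / 210.0 = 82.43 mg/L.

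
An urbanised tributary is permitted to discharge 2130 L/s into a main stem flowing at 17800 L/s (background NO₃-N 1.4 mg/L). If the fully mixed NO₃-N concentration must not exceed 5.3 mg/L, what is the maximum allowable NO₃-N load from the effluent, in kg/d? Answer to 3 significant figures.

Mass balance at the limit: 17800·1.400 + 2130·Cₑ = 19930·5.3 → Cₑ = 37.89 mg/L.
2130 L/s = 2.130 m³/s. Load = 2.130 m³/s × 37.89 g/m³ × 86 400 s/d = 6973 kg/d.

6970 kg/d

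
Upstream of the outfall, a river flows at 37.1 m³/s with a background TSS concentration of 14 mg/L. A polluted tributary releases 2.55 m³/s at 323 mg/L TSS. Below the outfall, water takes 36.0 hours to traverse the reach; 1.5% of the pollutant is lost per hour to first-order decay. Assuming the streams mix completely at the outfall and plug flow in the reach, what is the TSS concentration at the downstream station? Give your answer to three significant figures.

19.7 mg/L

Mass balance: C = (37.10·14.00 + 2.550·323.0) / 39.65 = 1343/39.65 = 33.87 mg/L.
1.5%/h lost → k = −ln(1 − 0.015) = 0.01511 h⁻¹.
First-order decay: C = 33.87·exp(−k·t) = 33.87·0.5804 = 19.66 mg/L.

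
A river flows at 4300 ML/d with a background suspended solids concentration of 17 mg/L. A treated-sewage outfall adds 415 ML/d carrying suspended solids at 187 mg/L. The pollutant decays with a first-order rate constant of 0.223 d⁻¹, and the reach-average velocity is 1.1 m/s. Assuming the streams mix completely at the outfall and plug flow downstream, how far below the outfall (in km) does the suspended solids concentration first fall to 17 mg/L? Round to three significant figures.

269 km

Mixed concentration C = ΣQC/ΣQ = (4300·17.00 + 415.0·187.0) / 4715 = 150700/4715 = 31.96 mg/L.
Set 31.96·exp(−k·t) = 17 → t = ln(31.96/17)/k = 244600 s = 67.95 h.
Distance = v·t = 1.1·244600 = 269100 m = 269.1 km.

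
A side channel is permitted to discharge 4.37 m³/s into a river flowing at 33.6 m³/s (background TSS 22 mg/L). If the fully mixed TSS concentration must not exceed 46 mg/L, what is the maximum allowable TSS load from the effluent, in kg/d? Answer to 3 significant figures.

Mass balance at the limit: 33.60·22.00 + 4.370·Cₑ = 37.97·46 → Cₑ = 230.5 mg/L.
Load = 4.370 m³/s × 230.5 g/m³ × 86 400 s/d = 87040 kg/d.

87000 kg/d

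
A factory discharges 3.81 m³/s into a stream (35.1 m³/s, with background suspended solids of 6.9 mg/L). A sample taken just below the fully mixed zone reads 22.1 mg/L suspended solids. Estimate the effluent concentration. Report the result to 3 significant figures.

162 mg/L

Mass balance: 35.10·6.900 + 3.810·Cₑ = 38.91·22.10
→ Cₑ = (38.91·22.10 − 35.10·6.900) / 3.810 = 162.1 mg/L.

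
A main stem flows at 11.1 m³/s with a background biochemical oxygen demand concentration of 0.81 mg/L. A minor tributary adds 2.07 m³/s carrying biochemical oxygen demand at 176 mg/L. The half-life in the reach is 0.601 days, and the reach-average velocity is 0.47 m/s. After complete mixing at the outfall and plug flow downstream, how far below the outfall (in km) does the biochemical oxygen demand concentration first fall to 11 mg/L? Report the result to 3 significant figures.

After mixing, C = (11.10·0.8100 + 2.070·176.0) / 13.17 = 373.3/13.17 = 28.35 mg/L.
Half-life 0.601 d → k = ln 2 / 0.601 = 1.153 d⁻¹.
Set 28.35·exp(−k·t) = 11 → t = ln(28.35/11)/k = 70910 s = 19.70 h.
Distance = v·t = 0.47·70910 = 33330 m = 33.33 km.

33.3 km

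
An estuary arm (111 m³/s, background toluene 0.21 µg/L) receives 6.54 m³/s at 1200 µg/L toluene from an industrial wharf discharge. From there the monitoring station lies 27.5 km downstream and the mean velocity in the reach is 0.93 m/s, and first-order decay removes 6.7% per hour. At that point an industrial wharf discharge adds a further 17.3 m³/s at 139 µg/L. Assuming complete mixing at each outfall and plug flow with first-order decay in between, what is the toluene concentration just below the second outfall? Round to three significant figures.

Mixed concentration C = ΣQC/ΣQ = (111.0·0.2100 + 6.540·1200) / 117.5 = 7871/117.5 = 66.97 µg/L; combined flow 117.5 m³/s.
Travel time t = 27.5·1000 / 0.93 = 29570 s = 8.214 h.
6.7%/h lost → k = −ln(1 − 0.067) = 0.06935 h⁻¹.
After decay, C = 66.97 × e^(−kt) = 66.97 × 0.5657 = 37.89 µg/L.
Second outfall: C = (117.5·37.89 + 17.30·139.0)/134.8 = 50.86 µg/L.

50.9 µg/L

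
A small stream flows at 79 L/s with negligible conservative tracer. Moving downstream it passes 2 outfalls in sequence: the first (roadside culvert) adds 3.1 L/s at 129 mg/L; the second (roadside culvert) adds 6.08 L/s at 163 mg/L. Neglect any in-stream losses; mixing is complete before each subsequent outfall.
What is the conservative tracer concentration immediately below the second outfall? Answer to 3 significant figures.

15.8 mg/L

Outfall 1: combined Q = 82.10 L/s; C = (79.00·0 + 3.100·129.0)/82.10 = 4.871 mg/L.
Outfall 2: combined Q = 88.18 L/s; C = (82.10·4.871 + 6.080·163.0)/88.18 = 15.77 mg/L.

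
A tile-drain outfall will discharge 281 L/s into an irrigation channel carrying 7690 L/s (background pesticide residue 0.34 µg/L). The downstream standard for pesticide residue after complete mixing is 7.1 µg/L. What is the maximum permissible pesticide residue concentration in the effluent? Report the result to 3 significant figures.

At the limit, (Qr·Cr + Qe·Cₑ)/(Qr + Qe) = 7.1:
Cₑ = (7971·7.1 − 7690·0.3400) / 281.0 = 192.1 µg/L.

192 µg/L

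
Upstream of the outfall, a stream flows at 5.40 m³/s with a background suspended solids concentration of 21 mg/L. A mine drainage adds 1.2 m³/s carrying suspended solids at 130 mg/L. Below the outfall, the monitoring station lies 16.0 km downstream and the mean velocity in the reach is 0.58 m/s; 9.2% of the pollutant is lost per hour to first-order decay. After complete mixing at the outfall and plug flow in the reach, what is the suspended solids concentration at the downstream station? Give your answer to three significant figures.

After mixing, C = (5.400·21.00 + 1.200·130.0) / 6.600 = 269.4/6.600 = 40.82 mg/L.
Travel time t = 16.0·1000 / 0.58 = 27590 s = 7.663 h.
9.2%/h lost → k = −ln(1 − 0.092) = 0.09651 h⁻¹.
First-order decay: C = 40.82·exp(−k·t) = 40.82·0.4773 = 19.48 mg/L.

19.5 mg/L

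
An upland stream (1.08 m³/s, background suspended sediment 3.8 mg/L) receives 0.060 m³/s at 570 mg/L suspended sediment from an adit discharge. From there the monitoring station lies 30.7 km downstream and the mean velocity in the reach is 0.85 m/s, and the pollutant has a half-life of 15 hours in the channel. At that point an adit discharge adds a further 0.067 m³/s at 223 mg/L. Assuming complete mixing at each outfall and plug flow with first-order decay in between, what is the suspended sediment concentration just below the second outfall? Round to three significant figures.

Conservation of mass: C = (1.080·3.800 + 0.06000·570.0) / 1.140 = 38.30/1.140 = 33.60 mg/L; combined flow 1.140 m³/s.
Travel time t = 30.7·1000 / 0.85 = 36120 s = 10.03 h.
Half-life 15 h → k = ln 2 / 15 = 0.04621 h⁻¹ = 1.109 d⁻¹.
Decay over the reach: 33.60·exp(−kt) = 33.60·0.6290 = 21.13 mg/L.
Second outfall: C = (1.140·21.13 + 0.06700·223.0)/1.207 = 32.34 mg/L.

32.3 mg/L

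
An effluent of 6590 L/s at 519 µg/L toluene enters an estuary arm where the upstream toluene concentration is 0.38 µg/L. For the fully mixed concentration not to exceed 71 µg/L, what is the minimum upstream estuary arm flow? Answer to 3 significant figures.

Set C_mix = 71: (Q·0.3800 + 6590·519.0) / (Q + 6590) = 71
→ Q = 6590·(519.0 − 71)/(71 − 0.3800) = 41810 L/s.

41800 L/s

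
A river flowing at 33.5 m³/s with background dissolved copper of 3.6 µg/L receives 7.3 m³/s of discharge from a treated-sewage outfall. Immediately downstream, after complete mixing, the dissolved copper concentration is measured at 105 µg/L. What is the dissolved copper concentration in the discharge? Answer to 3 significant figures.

570 µg/L

Mass balance: 33.50·3.600 + 7.300·Cₑ = 40.80·105.0
→ Cₑ = (40.80·105.0 − 33.50·3.600) / 7.300 = 570.3 µg/L.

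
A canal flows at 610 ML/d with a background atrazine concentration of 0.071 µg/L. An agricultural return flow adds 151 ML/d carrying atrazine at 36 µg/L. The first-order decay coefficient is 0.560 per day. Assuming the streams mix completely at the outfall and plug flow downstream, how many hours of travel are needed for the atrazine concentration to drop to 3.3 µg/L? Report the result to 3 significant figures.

After mixing, C = (610.0·0.07100 + 151.0·36.00) / 761.0 = 5479/761.0 = 7.200 µg/L.
7.200·exp(−k·t) = 3.3 → t = ln(7.200/3.3)/k = 120400 s = 33.44 h.

33.4 h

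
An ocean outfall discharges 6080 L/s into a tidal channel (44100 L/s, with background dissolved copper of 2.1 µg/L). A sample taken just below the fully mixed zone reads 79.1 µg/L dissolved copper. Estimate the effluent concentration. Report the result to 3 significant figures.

Mass balance: 44100·2.100 + 6080·Cₑ = 50180·79.10
→ Cₑ = (50180·79.10 − 44100·2.100) / 6080 = 637.6 µg/L.

638 µg/L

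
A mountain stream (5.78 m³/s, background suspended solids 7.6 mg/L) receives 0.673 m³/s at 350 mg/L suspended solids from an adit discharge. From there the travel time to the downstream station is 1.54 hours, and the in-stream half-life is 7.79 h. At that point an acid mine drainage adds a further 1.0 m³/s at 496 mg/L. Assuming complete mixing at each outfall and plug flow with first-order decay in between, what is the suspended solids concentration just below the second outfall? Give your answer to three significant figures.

99.2 mg/L

After mixing, C = (5.780·7.600 + 0.6730·350.0) / 6.453 = 279.5/6.453 = 43.31 mg/L; combined flow 6.453 m³/s.
Half-life 7.79 h → k = ln 2 / 7.79 = 0.08898 h⁻¹ = 2.135 d⁻¹.
After decay, C = 43.31 × e^(−kt) = 43.31 × 0.8719 = 37.76 mg/L.
Second outfall: C = (6.453·37.76 + 1.000·496.0)/7.453 = 99.25 mg/L.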